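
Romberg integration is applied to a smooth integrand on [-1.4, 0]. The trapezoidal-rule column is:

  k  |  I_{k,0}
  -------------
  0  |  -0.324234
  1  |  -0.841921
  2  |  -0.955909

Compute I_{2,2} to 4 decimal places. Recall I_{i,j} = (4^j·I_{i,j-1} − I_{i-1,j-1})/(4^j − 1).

-0.9925

Richardson extrapolation on the trapezoidal column (denominator 4−1=3):
I_{1,1} = -0.841921 + (-0.841921 − (-0.324234))/3 = -1.014483
I_{2,1} = -0.955909 + (-0.955909 − (-0.841921))/3 = -0.993905
I_{2,2} = -0.993905 + (-0.993905 − (-1.014483))/15 = -0.992533
(Column j=1 coincides with Simpson's rule on the same nodes.)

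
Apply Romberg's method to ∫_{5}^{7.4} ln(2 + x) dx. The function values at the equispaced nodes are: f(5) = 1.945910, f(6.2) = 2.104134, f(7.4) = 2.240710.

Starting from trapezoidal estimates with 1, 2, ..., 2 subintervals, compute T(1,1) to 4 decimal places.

T(0,0) (trapezoid, 1 panel, h=2.4000): 5.023944
T(1,0) (trapezoid, 2 panels, h=1.2000): 5.036933
T(1,1) = 5.036933 + (5.036933 − 5.023944)/3 = 5.041263

5.0413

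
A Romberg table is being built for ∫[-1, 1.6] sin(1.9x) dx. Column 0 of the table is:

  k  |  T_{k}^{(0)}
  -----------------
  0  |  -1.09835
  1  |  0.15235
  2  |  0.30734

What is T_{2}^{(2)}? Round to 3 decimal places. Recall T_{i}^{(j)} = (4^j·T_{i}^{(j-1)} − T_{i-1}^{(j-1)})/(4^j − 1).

Richardson extrapolation on the trapezoidal column (denominator 4−1=3):
T_{1}^{(1)} = 0.15235 + (0.15235 − (-1.09835))/3 = 0.56925
T_{2}^{(1)} = 0.30734 + (0.30734 − 0.15235)/3 = 0.35900
T_{2}^{(2)} = 0.35900 + (0.35900 − 0.56925)/15 = 0.34498

0.345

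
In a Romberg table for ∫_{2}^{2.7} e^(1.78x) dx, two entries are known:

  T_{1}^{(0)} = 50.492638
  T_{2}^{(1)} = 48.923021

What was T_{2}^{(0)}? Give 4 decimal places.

From T_{2}^{(1)} = (4·T_{2}^{(0)} − T_{1}^{(0)})/3, solve for T_{2}^{(0)}:
4·T_{2}^{(0)} = 3·48.923021 + 50.492638 = 197.261701
T_{2}^{(0)} = 49.315425

49.3154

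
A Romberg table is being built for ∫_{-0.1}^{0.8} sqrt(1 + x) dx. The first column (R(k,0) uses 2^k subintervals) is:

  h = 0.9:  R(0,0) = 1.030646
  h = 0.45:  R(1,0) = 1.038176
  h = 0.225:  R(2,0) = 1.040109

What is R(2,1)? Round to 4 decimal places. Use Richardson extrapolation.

Richardson extrapolation on the trapezoidal column (denominator 4−1=3):
R(2,1) = 1.040109 + (1.040109 − 1.038176)/3 = 1.040753

1.0408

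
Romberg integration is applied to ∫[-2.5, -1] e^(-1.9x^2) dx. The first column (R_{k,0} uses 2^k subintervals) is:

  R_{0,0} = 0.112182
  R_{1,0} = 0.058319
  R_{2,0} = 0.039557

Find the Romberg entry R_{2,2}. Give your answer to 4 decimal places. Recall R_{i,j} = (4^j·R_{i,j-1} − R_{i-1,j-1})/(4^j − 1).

0.0328

R_{1,1} = (4·0.058319 − 0.112182) / 3 = 0.040365
R_{2,1} = (4·0.039557 − 0.058319) / 3 = 0.033303
R_{2,2} = (16·0.033303 − 0.040365) / 15 = 0.032832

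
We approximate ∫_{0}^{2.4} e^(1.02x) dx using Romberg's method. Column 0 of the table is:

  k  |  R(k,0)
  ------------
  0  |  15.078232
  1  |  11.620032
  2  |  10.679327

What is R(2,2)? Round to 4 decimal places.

Richardson extrapolation on the trapezoidal column (denominator 4−1=3):
R(1,1) = 11.620032 + (11.620032 − 15.078232)/3 = 10.467299
R(2,1) = (4·10.679327 − 11.620032) / 3 = 10.365759
R(2,2) = 10.365759 + (10.365759 − 10.467299)/15 = 10.358990

10.3590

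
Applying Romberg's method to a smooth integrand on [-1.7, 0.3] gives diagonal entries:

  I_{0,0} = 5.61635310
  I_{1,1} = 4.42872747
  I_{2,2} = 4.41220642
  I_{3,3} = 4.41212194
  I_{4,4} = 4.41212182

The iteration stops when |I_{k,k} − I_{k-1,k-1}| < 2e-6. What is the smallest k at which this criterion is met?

|I_{1,1} − I_{0,0}| = 1.18762563 ≥ 2e-6
|I_{2,2} − I_{1,1}| = 0.01652105 ≥ 2e-6
|I_{3,3} − I_{2,2}| = 0.00008448 ≥ 2e-6
|I_{4,4} − I_{3,3}| = 0.00000012 < 2e-6

k = 4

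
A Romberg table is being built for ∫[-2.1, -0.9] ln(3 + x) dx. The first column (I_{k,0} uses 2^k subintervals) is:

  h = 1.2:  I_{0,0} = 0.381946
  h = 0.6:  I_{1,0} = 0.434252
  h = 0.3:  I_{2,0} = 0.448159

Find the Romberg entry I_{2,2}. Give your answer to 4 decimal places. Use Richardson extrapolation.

0.4529

Richardson extrapolation on the trapezoidal column (denominator 4−1=3):
I_{1,1} = 0.434252 + (0.434252 − 0.381946)/3 = 0.451687
I_{2,1} = (4·0.448159 − 0.434252) / 3 = 0.452795
I_{2,2} = 0.452795 + (0.452795 − 0.451687)/15 = 0.452869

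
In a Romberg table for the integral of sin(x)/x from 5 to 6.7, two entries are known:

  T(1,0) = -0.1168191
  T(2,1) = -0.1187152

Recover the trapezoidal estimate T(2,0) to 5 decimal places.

From T(2,1) = (4·T(2,0) − T(1,0))/3, solve for T(2,0):
4·T(2,0) = 3·(-0.1187152) + (-0.1168191) = -0.4729647
T(2,0) = -0.1182412

-0.11824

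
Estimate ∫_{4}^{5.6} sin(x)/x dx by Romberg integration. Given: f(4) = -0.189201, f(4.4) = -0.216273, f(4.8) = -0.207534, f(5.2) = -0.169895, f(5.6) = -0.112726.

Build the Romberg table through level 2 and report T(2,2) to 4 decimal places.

T(0,0) (trapezoid, 1 panel, h=1.6000): -0.241542
T(1,0) (trapezoid, 2 panels, h=0.8000): -0.286798
T(2,0) (trapezoid, 4 panels, h=0.4000): -0.297866
T(1,1) = -0.286798 + (-0.286798 − (-0.241542))/3 = -0.301883
T(2,1) = -0.297866 + (-0.297866 − (-0.286798))/3 = -0.301555
T(2,2) = -0.301555 + (-0.301555 − (-0.301883))/15 = -0.301533

-0.3015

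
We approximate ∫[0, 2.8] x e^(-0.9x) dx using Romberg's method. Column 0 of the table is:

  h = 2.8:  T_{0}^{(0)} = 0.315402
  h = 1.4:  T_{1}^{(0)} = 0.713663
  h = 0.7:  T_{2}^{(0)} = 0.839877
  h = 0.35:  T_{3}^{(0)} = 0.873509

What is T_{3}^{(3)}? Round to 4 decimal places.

T_{1}^{(1)} = (4·0.713663 − 0.315402) / 3 = 0.846417
T_{2}^{(1)} = (4·0.839877 − 0.713663) / 3 = 0.881948
T_{3}^{(1)} = (4·0.873509 − 0.839877) / 3 = 0.884720
T_{2}^{(2)} = 0.881948 + (0.881948 − 0.846417)/15 = 0.884317
T_{3}^{(2)} = (16·0.884720 − 0.881948) / 15 = 0.884905
T_{3}^{(3)} = 0.884905 + (0.884905 − 0.884317)/63 = 0.884914

0.8849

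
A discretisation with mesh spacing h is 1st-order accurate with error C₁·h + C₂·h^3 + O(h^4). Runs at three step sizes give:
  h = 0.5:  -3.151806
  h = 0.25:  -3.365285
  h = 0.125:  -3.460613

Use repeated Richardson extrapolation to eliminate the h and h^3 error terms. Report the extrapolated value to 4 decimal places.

First eliminate the h term (factor 2^1 = 2):
  B₁ = (2·(-3.365285) − (-3.151806))/1 = -3.578764
  B₂ = (2·(-3.460613) − (-3.365285))/1 = -3.555941
Then eliminate the h^3 term (factor 2^3 = 8):
  (8·(-3.555941) − (-3.578764))/7 = -3.552681

-3.5527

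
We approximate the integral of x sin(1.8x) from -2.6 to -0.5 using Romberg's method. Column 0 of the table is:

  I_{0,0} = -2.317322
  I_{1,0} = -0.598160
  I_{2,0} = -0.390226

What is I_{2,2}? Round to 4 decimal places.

Richardson extrapolation on the trapezoidal column (denominator 4−1=3):
I_{1,1} = (4·(-0.598160) − (-2.317322)) / 3 = -0.025106
I_{2,1} = (4·(-0.390226) − (-0.598160)) / 3 = -0.320915
I_{2,2} = -0.320915 + (-0.320915 − (-0.025106))/15 = -0.340636

-0.3406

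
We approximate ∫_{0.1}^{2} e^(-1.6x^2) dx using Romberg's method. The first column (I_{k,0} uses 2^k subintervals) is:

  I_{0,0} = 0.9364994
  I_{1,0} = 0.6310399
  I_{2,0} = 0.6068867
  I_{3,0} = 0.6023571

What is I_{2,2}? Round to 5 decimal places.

0.60348

Richardson extrapolation on the trapezoidal column (denominator 4−1=3):
I_{1,1} = (4·0.6310399 − 0.9364994) / 3 = 0.5292201
I_{2,1} = (4·0.6068867 − 0.6310399) / 3 = 0.5988356
I_{2,2} = (16·0.5988356 − 0.5292201) / 15 = 0.6034766
(Column j=1 coincides with Simpson's rule on the same nodes.)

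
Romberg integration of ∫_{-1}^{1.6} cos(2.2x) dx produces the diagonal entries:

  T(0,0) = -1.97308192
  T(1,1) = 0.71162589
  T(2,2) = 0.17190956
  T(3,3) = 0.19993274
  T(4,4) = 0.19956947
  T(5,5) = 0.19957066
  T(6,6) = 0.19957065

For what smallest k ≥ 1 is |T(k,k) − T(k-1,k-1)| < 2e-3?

|T(1,1) − T(0,0)| = 2.68470781 ≥ 2e-3
|T(2,2) − T(1,1)| = 0.53971633 ≥ 2e-3
|T(3,3) − T(2,2)| = 0.02802318 ≥ 2e-3
|T(4,4) − T(3,3)| = 0.00036327 < 2e-3

k = 4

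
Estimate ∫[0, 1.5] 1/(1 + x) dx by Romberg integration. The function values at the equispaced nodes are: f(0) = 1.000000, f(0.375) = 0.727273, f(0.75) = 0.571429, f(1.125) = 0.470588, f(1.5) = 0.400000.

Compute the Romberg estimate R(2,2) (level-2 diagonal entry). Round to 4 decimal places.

0.9165

R(0,0) (trapezoid, 1 panel, h=1.5000): 1.050000
R(1,0) (trapezoid, 2 panels, h=0.7500): 0.953572
R(2,0) (trapezoid, 4 panels, h=0.3750): 0.925984
R(1,1) = 0.953572 + (0.953572 − 1.050000)/3 = 0.921429
R(2,1) = 0.925984 + (0.925984 − 0.953572)/3 = 0.916788
R(2,2) = 0.916788 + (0.916788 − 0.921429)/15 = 0.916479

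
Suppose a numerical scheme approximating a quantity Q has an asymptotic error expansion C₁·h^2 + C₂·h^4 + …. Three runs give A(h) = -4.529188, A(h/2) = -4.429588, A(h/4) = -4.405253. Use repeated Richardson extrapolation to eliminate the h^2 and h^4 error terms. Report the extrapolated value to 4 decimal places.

-4.3972

First eliminate the h^2 term (factor 2^2 = 4):
  B₁ = (4·(-4.429588) − (-4.529188))/3 = -4.396388
  B₂ = (4·(-4.405253) − (-4.429588))/3 = -4.397141
Then eliminate the h^4 term (factor 2^4 = 16):
  (16·(-4.397141) − (-4.396388))/15 = -4.397191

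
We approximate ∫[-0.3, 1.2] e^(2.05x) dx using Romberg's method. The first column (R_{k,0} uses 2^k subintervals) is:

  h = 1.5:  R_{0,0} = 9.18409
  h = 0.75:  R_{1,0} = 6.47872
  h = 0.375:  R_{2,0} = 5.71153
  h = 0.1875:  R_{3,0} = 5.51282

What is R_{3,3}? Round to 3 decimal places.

R_{1,1} = (4·6.47872 − 9.18409) / 3 = 5.57693
R_{2,1} = (4·5.71153 − 6.47872) / 3 = 5.45580
R_{3,1} = 5.51282 + (5.51282 − 5.71153)/3 = 5.44658
R_{2,2} = (16·5.45580 − 5.57693) / 15 = 5.44772
R_{3,2} = 5.44658 + (5.44658 − 5.45580)/15 = 5.44597
R_{3,3} = (64·5.44597 − 5.44772) / 63 = 5.44594

5.446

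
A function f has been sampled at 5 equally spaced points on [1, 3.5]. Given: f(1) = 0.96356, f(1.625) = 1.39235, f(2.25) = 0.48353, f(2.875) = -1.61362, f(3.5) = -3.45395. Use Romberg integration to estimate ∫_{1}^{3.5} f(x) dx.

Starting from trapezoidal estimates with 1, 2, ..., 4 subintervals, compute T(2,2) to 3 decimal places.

-0.520

T(0,0) (trapezoid, 1 panel, h=2.5000): -3.11299
T(1,0) (trapezoid, 2 panels, h=1.2500): -0.95208
T(2,0) (trapezoid, 4 panels, h=0.6250): -0.61433
T(1,1) = -0.95208 + (-0.95208 − (-3.11299))/3 = -0.23178
T(2,1) = -0.61433 + (-0.61433 − (-0.95208))/3 = -0.50175
T(2,2) = -0.50175 + (-0.50175 − (-0.23178))/15 = -0.51975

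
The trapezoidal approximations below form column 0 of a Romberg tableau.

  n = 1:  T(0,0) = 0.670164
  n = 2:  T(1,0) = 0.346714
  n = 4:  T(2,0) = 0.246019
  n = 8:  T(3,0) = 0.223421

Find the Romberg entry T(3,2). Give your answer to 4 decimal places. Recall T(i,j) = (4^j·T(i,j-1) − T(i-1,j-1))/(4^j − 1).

0.2161

Richardson extrapolation on the trapezoidal column (denominator 4−1=3):
T(2,1) = (4·0.246019 − 0.346714) / 3 = 0.212454
T(3,1) = (4·0.223421 − 0.246019) / 3 = 0.215888
T(3,2) = 0.215888 + (0.215888 − 0.212454)/15 = 0.216117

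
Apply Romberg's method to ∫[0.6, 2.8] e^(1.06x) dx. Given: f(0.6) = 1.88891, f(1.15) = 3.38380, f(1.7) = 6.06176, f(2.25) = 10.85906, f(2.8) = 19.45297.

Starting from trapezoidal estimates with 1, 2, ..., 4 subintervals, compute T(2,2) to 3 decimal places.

T(0,0) (trapezoid, 1 panel, h=2.2000): 23.47607
T(1,0) (trapezoid, 2 panels, h=1.1000): 18.40597
T(2,0) (trapezoid, 4 panels, h=0.5500): 17.03656
T(1,1) = 18.40597 + (18.40597 − 23.47607)/3 = 16.71594
T(2,1) = 17.03656 + (17.03656 − 18.40597)/3 = 16.58009
T(2,2) = 16.58009 + (16.58009 − 16.71594)/15 = 16.57103

16.571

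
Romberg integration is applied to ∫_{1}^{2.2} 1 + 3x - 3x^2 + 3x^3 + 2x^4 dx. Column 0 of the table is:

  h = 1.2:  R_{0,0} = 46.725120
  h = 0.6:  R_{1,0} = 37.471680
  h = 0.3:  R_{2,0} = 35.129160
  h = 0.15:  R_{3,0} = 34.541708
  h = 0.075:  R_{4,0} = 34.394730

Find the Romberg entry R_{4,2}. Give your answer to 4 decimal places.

Richardson extrapolation on the trapezoidal column (denominator 4−1=3):
R_{3,1} = 34.541708 + (34.541708 − 35.129160)/3 = 34.345891
R_{4,1} = 34.394730 + (34.394730 − 34.541708)/3 = 34.345737
R_{4,2} = (16·34.345737 − 34.345891) / 15 = 34.345727

34.3457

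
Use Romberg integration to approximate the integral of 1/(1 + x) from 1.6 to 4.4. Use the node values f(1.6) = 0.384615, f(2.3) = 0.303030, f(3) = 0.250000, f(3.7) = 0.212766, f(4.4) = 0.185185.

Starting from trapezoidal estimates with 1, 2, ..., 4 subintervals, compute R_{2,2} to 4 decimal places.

0.7309

R_{0,0} (trapezoid, 1 panel, h=2.8000): 0.797720
R_{1,0} (trapezoid, 2 panels, h=1.4000): 0.748860
R_{2,0} (trapezoid, 4 panels, h=0.7000): 0.735487
R_{1,1} = 0.748860 + (0.748860 − 0.797720)/3 = 0.732573
R_{2,1} = 0.735487 + (0.735487 − 0.748860)/3 = 0.731029
R_{2,2} = 0.731029 + (0.731029 − 0.732573)/15 = 0.730926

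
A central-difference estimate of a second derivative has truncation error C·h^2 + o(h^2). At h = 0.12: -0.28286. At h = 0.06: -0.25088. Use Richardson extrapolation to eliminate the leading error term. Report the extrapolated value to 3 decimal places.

-0.240

The leading error scales as h^2; refining by a factor of 2 reduces it by 2^2 = 4.
Extrapolated value = (4·A(h/2) − A(h)) / (4 − 1)
= (4·(-0.25088) − (-0.28286)) / 3
= -0.72066 / 3 = -0.24022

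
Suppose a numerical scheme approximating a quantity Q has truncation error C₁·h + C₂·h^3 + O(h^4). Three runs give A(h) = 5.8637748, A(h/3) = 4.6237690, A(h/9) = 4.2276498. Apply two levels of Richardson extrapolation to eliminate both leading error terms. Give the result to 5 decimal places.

First eliminate the h term (factor 3^1 = 3):
  B₁ = (3·4.6237690 − 5.8637748)/2 = 4.0037661
  B₂ = (3·4.2276498 − 4.6237690)/2 = 4.0295902
Then eliminate the h^3 term (factor 3^3 = 27):
  (27·4.0295902 − 4.0037661)/26 = 4.0305834

4.03058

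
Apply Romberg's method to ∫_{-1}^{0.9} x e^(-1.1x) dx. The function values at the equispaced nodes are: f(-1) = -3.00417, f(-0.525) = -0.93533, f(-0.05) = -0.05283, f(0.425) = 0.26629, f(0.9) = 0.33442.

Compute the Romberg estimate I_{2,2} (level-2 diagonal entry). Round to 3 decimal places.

I_{0,0} (trapezoid, 1 panel, h=1.9000): -2.53626
I_{1,0} (trapezoid, 2 panels, h=0.9500): -1.31832
I_{2,0} (trapezoid, 4 panels, h=0.4750): -0.97695
I_{1,1} = -1.31832 + (-1.31832 − (-2.53626))/3 = -0.91234
I_{2,1} = -0.97695 + (-0.97695 − (-1.31832))/3 = -0.86316
I_{2,2} = -0.86316 + (-0.86316 − (-0.91234))/15 = -0.85988

-0.860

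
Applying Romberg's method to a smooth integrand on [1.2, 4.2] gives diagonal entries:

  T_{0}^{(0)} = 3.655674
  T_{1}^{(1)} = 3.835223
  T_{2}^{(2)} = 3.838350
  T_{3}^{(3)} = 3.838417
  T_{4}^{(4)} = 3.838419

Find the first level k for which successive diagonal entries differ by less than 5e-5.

k = 4

|T_{1}^{(1)} − T_{0}^{(0)}| = 0.179549 ≥ 5e-5
|T_{2}^{(2)} − T_{1}^{(1)}| = 0.003127 ≥ 5e-5
|T_{3}^{(3)} − T_{2}^{(2)}| = 0.000067 ≥ 5e-5
|T_{4}^{(4)} − T_{3}^{(3)}| = 0.000002 < 5e-5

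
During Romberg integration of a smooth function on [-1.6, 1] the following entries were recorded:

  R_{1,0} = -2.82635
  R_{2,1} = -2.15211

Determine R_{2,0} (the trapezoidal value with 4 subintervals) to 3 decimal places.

From R_{2,1} = (4·R_{2,0} − R_{1,0})/3, solve for R_{2,0}:
4·R_{2,0} = 3·(-2.15211) + (-2.82635) = -9.28268
R_{2,0} = -2.32067

-2.321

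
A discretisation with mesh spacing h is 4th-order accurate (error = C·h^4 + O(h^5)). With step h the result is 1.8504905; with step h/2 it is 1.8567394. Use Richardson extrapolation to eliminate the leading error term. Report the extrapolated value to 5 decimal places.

Extrapolated value = (16·A(h/2) − A(h)) / (16 − 1)
= (16·1.8567394 − 1.8504905) / 15
= 27.8573399 / 15 = 1.8571560

1.85716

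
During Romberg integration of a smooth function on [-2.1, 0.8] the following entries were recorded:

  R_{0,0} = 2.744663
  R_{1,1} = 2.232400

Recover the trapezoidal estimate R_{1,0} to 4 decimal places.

From R_{1,1} = (4·R_{1,0} − R_{0,0})/3, solve for R_{1,0}:
4·R_{1,0} = 3·2.232400 + 2.744663 = 9.441863
R_{1,0} = 2.360466

2.3605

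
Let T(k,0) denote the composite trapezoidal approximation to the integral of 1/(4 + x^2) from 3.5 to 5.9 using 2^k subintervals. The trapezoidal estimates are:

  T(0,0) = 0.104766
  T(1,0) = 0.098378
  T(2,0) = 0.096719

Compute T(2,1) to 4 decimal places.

T(2,1) = (4·0.096719 − 0.098378) / 3 = 0.096166
(Column j=1 coincides with Simpson's rule on the same nodes.)

0.0962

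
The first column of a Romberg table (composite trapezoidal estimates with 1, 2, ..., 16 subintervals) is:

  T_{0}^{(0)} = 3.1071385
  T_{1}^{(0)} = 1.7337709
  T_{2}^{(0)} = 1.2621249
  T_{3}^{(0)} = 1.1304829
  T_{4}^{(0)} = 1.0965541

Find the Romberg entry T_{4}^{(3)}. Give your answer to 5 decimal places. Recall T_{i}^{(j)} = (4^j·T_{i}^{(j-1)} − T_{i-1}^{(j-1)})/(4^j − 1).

1.08515

T_{2}^{(1)} = (4·1.2621249 − 1.7337709) / 3 = 1.1049096
T_{3}^{(1)} = 1.1304829 + (1.1304829 − 1.2621249)/3 = 1.0866022
T_{4}^{(1)} = (4·1.0965541 − 1.1304829) / 3 = 1.0852445
T_{3}^{(2)} = 1.0866022 + (1.0866022 − 1.1049096)/15 = 1.0853817
T_{4}^{(2)} = (16·1.0852445 − 1.0866022) / 15 = 1.0851540
T_{4}^{(3)} = 1.0851540 + (1.0851540 − 1.0853817)/63 = 1.0851504
(Column j=1 coincides with Simpson's rule on the same nodes.)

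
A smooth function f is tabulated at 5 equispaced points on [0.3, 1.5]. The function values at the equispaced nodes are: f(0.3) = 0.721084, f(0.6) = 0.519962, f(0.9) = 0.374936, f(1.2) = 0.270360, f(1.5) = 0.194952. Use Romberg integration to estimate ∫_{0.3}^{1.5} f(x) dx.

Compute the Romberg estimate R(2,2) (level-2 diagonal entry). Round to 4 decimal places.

0.4827

R(0,0) (trapezoid, 1 panel, h=1.2000): 0.549622
R(1,0) (trapezoid, 2 panels, h=0.6000): 0.499772
R(2,0) (trapezoid, 4 panels, h=0.3000): 0.486983
R(1,1) = 0.499772 + (0.499772 − 0.549622)/3 = 0.483155
R(2,1) = 0.486983 + (0.486983 − 0.499772)/3 = 0.482720
R(2,2) = 0.482720 + (0.482720 − 0.483155)/15 = 0.482691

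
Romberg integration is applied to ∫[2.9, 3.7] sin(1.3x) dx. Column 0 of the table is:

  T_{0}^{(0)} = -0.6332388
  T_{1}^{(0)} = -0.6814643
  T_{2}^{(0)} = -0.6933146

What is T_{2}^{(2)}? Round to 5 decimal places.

Richardson extrapolation on the trapezoidal column (denominator 4−1=3):
T_{1}^{(1)} = (4·(-0.6814643) − (-0.6332388)) / 3 = -0.6975395
T_{2}^{(1)} = (4·(-0.6933146) − (-0.6814643)) / 3 = -0.6972647
T_{2}^{(2)} = -0.6972647 + (-0.6972647 − (-0.6975395))/15 = -0.6972464

-0.69725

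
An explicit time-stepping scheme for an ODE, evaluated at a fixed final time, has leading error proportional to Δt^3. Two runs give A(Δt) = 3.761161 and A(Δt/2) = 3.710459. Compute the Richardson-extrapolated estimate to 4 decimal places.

3.7032

The leading error scales as Δt^3; refining by a factor of 2 reduces it by 2^3 = 8.
Extrapolated value = (8·A(Δt/2) − A(Δt)) / (8 − 1)
= (8·3.710459 − 3.761161) / 7
= 25.922511 / 7 = 3.703216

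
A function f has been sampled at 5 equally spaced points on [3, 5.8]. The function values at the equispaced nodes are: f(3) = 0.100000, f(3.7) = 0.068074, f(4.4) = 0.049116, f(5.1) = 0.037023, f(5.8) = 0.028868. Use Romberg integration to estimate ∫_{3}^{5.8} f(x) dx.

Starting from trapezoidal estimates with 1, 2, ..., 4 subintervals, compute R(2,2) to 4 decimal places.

R(0,0) (trapezoid, 1 panel, h=2.8000): 0.180415
R(1,0) (trapezoid, 2 panels, h=1.4000): 0.158970
R(2,0) (trapezoid, 4 panels, h=0.7000): 0.153053
R(1,1) = 0.158970 + (0.158970 − 0.180415)/3 = 0.151822
R(2,1) = 0.153053 + (0.153053 − 0.158970)/3 = 0.151081
R(2,2) = 0.151081 + (0.151081 − 0.151822)/15 = 0.151032

0.1510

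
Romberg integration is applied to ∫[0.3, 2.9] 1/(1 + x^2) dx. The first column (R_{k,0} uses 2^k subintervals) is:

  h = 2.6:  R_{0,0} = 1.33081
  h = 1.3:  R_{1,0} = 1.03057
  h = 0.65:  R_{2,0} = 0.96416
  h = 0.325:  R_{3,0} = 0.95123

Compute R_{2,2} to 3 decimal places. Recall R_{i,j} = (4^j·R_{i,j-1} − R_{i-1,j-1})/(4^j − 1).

0.943

Richardson extrapolation on the trapezoidal column (denominator 4−1=3):
R_{1,1} = 1.03057 + (1.03057 − 1.33081)/3 = 0.93049
R_{2,1} = 0.96416 + (0.96416 − 1.03057)/3 = 0.94202
R_{2,2} = 0.94202 + (0.94202 − 0.93049)/15 = 0.94279
(Column j=1 coincides with Simpson's rule on the same nodes.)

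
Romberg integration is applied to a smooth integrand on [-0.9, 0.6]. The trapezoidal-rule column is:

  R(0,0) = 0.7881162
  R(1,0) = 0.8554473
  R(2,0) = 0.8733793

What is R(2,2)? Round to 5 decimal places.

0.87945

Richardson extrapolation on the trapezoidal column (denominator 4−1=3):
R(1,1) = 0.8554473 + (0.8554473 − 0.7881162)/3 = 0.8778910
R(2,1) = (4·0.8733793 − 0.8554473) / 3 = 0.8793566
R(2,2) = (16·0.8793566 − 0.8778910) / 15 = 0.8794543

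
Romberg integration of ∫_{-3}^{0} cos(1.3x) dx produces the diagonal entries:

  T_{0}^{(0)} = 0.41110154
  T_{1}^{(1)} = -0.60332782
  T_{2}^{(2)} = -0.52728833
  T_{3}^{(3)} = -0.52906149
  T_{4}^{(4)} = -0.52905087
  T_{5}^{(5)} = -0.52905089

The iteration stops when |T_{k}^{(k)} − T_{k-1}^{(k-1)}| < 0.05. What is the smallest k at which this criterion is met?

k = 3

|T_{1}^{(1)} − T_{0}^{(0)}| = 1.01442936 ≥ 0.05
|T_{2}^{(2)} − T_{1}^{(1)}| = 0.07603949 ≥ 0.05
|T_{3}^{(3)} − T_{2}^{(2)}| = 0.00177316 < 0.05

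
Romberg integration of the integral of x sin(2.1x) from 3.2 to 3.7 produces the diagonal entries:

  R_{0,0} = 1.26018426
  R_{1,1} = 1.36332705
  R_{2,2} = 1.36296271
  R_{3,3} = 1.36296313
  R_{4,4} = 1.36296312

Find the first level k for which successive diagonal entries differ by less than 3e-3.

|R_{1,1} − R_{0,0}| = 0.10314279 ≥ 3e-3
|R_{2,2} − R_{1,1}| = 0.00036434 < 3e-3

k = 2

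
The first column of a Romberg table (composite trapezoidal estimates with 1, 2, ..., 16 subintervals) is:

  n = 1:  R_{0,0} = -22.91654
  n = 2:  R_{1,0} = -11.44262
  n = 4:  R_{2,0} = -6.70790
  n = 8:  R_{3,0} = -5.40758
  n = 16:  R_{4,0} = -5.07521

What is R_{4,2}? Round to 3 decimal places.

-4.964

Richardson extrapolation on the trapezoidal column (denominator 4−1=3):
R_{3,1} = (4·(-5.40758) − (-6.70790)) / 3 = -4.97414
R_{4,1} = -5.07521 + (-5.07521 − (-5.40758))/3 = -4.96442
R_{4,2} = (16·(-4.96442) − (-4.97414)) / 15 = -4.96377
(Column j=1 coincides with Simpson's rule on the same nodes.)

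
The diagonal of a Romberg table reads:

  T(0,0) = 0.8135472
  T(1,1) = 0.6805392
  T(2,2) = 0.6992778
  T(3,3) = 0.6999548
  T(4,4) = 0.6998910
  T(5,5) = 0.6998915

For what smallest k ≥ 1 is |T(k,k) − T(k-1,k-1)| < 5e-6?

|T(1,1) − T(0,0)| = 0.1330080 ≥ 5e-6
|T(2,2) − T(1,1)| = 0.0187386 ≥ 5e-6
|T(3,3) − T(2,2)| = 0.0006770 ≥ 5e-6
|T(4,4) − T(3,3)| = 0.0000638 ≥ 5e-6
|T(5,5) − T(4,4)| = 0.0000005 < 5e-6

k = 5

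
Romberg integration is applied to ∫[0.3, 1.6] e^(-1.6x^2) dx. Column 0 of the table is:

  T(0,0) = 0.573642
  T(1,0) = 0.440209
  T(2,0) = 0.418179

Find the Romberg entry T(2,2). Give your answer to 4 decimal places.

Richardson extrapolation on the trapezoidal column (denominator 4−1=3):
T(1,1) = 0.440209 + (0.440209 − 0.573642)/3 = 0.395731
T(2,1) = 0.418179 + (0.418179 − 0.440209)/3 = 0.410836
T(2,2) = 0.410836 + (0.410836 − 0.395731)/15 = 0.411843
(Column j=1 coincides with Simpson's rule on the same nodes.)

0.4118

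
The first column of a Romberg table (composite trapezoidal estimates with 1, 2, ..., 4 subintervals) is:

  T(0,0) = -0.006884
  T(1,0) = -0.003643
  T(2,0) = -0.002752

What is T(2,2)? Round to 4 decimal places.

T(1,1) = -0.003643 + (-0.003643 − (-0.006884))/3 = -0.002563
T(2,1) = (4·(-0.002752) − (-0.003643)) / 3 = -0.002455
T(2,2) = (16·(-0.002455) − (-0.002563)) / 15 = -0.002448

-0.0024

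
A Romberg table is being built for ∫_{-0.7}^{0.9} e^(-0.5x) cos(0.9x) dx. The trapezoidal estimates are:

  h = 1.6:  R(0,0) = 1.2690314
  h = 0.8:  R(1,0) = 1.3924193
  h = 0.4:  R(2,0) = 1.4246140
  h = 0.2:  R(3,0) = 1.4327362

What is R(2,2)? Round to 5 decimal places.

Richardson extrapolation on the trapezoidal column (denominator 4−1=3):
R(1,1) = (4·1.3924193 − 1.2690314) / 3 = 1.4335486
R(2,1) = 1.4246140 + (1.4246140 − 1.3924193)/3 = 1.4353456
R(2,2) = (16·1.4353456 − 1.4335486) / 15 = 1.4354654

1.43547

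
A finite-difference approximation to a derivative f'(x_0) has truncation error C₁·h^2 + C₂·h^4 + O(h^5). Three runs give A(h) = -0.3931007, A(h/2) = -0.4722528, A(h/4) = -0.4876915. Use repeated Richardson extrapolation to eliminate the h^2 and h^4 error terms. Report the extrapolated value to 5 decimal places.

-0.49245

First eliminate the h^2 term (factor 2^2 = 4):
  B₁ = (4·(-0.4722528) − (-0.3931007))/3 = -0.4986368
  B₂ = (4·(-0.4876915) − (-0.4722528))/3 = -0.4928377
Then eliminate the h^4 term (factor 2^4 = 16):
  (16·(-0.4928377) − (-0.4986368))/15 = -0.4924511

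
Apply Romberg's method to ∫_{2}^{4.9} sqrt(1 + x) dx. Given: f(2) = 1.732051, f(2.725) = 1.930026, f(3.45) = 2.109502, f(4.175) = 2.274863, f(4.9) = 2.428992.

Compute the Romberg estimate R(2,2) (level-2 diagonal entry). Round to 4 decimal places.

R(0,0) (trapezoid, 1 panel, h=2.9000): 6.033512
R(1,0) (trapezoid, 2 panels, h=1.4500): 6.075534
R(2,0) (trapezoid, 4 panels, h=0.7250): 6.086312
R(1,1) = 6.075534 + (6.075534 − 6.033512)/3 = 6.089541
R(2,1) = 6.086312 + (6.086312 − 6.075534)/3 = 6.089905
R(2,2) = 6.089905 + (6.089905 − 6.089541)/15 = 6.089929

6.0899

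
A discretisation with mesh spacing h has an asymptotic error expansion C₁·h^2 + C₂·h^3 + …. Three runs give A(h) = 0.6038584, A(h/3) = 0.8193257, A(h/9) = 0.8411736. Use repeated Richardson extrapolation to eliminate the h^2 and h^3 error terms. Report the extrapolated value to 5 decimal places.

0.84381

First eliminate the h^2 term (factor 3^2 = 9):
  B₁ = (9·0.8193257 − 0.6038584)/8 = 0.8462591
  B₂ = (9·0.8411736 − 0.8193257)/8 = 0.8439046
Then eliminate the h^3 term (factor 3^3 = 27):
  (27·0.8439046 − 0.8462591)/26 = 0.8438140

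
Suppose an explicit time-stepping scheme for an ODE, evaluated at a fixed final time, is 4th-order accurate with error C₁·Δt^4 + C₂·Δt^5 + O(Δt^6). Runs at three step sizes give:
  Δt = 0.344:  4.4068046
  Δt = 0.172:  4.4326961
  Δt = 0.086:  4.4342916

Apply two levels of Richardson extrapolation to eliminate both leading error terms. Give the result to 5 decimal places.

4.43440

First eliminate the Δt^4 term (factor 2^4 = 16):
  B₁ = (16·4.4326961 − 4.4068046)/15 = 4.4344222
  B₂ = (16·4.4342916 − 4.4326961)/15 = 4.4343980
Then eliminate the Δt^5 term (factor 2^5 = 32):
  (32·4.4343980 − 4.4344222)/31 = 4.4343972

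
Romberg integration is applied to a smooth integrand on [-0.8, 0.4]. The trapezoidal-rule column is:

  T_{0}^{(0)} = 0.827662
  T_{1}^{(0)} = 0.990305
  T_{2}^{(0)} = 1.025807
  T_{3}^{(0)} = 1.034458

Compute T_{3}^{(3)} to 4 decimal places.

Richardson extrapolation on the trapezoidal column (denominator 4−1=3):
T_{1}^{(1)} = 0.990305 + (0.990305 − 0.827662)/3 = 1.044519
T_{2}^{(1)} = (4·1.025807 − 0.990305) / 3 = 1.037641
T_{3}^{(1)} = 1.034458 + (1.034458 − 1.025807)/3 = 1.037342
T_{2}^{(2)} = (16·1.037641 − 1.044519) / 15 = 1.037182
T_{3}^{(2)} = (16·1.037342 − 1.037641) / 15 = 1.037322
T_{3}^{(3)} = 1.037322 + (1.037322 − 1.037182)/63 = 1.037324

1.0373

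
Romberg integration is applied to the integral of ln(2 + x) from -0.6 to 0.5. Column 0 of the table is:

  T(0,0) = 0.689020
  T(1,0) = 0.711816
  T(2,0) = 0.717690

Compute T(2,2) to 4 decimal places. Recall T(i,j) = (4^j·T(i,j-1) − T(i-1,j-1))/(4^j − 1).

T(1,1) = 0.711816 + (0.711816 − 0.689020)/3 = 0.719415
T(2,1) = (4·0.717690 − 0.711816) / 3 = 0.719648
T(2,2) = (16·0.719648 − 0.719415) / 15 = 0.719664

0.7197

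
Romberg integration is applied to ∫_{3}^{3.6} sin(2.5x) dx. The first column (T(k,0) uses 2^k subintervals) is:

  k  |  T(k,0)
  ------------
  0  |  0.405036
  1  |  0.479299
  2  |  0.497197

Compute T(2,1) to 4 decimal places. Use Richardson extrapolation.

Richardson extrapolation on the trapezoidal column (denominator 4−1=3):
T(2,1) = 0.497197 + (0.497197 − 0.479299)/3 = 0.503163
(Column j=1 coincides with Simpson's rule on the same nodes.)

0.5032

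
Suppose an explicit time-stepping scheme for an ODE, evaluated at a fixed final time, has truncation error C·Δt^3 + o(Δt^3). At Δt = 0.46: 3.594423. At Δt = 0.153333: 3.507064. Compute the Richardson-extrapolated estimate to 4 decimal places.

3.5037

The leading error scales as Δt^3; refining by a factor of 3 reduces it by 3^3 = 27.
Extrapolated value = (27·A(Δt/3) − A(Δt)) / (27 − 1)
= (27·3.507064 − 3.594423) / 26
= 91.096305 / 26 = 3.503704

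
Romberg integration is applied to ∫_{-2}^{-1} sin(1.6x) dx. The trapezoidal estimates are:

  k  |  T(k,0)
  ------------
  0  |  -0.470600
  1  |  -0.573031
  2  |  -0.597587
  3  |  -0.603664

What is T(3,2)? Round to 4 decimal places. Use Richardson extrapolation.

Richardson extrapolation on the trapezoidal column (denominator 4−1=3):
T(2,1) = (4·(-0.597587) − (-0.573031)) / 3 = -0.605772
T(3,1) = -0.603664 + (-0.603664 − (-0.597587))/3 = -0.605690
T(3,2) = (16·(-0.605690) − (-0.605772)) / 15 = -0.605685
(Column j=1 coincides with Simpson's rule on the same nodes.)

-0.6057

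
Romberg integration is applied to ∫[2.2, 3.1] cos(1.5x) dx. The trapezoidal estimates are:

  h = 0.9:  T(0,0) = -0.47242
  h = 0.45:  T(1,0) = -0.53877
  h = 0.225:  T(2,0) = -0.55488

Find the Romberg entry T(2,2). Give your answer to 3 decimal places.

-0.560

Richardson extrapolation on the trapezoidal column (denominator 4−1=3):
T(1,1) = (4·(-0.53877) − (-0.47242)) / 3 = -0.56089
T(2,1) = -0.55488 + (-0.55488 − (-0.53877))/3 = -0.56025
T(2,2) = (16·(-0.56025) − (-0.56089)) / 15 = -0.56021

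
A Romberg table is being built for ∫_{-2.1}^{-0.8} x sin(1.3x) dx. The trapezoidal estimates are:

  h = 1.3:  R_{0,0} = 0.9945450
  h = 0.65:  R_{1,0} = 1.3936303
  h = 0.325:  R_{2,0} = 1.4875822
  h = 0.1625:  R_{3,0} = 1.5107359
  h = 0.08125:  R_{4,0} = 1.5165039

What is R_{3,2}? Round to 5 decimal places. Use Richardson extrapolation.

1.51842

Richardson extrapolation on the trapezoidal column (denominator 4−1=3):
R_{2,1} = (4·1.4875822 − 1.3936303) / 3 = 1.5188995
R_{3,1} = (4·1.5107359 − 1.4875822) / 3 = 1.5184538
R_{3,2} = 1.5184538 + (1.5184538 − 1.5188995)/15 = 1.5184241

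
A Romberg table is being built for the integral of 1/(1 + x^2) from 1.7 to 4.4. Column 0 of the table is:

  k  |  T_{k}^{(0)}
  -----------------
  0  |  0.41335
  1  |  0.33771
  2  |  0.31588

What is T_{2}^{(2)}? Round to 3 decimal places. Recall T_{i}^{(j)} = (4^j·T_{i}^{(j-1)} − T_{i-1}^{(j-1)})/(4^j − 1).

0.308

Richardson extrapolation on the trapezoidal column (denominator 4−1=3):
T_{1}^{(1)} = 0.33771 + (0.33771 − 0.41335)/3 = 0.31250
T_{2}^{(1)} = 0.31588 + (0.31588 − 0.33771)/3 = 0.30860
T_{2}^{(2)} = 0.30860 + (0.30860 − 0.31250)/15 = 0.30834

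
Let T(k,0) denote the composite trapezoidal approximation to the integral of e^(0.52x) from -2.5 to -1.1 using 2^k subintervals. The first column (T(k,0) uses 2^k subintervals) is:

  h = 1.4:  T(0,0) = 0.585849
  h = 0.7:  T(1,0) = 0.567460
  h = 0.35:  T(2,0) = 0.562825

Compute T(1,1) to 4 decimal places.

0.5613

T(1,1) = 0.567460 + (0.567460 − 0.585849)/3 = 0.561330
(Column j=1 coincides with Simpson's rule on the same nodes.)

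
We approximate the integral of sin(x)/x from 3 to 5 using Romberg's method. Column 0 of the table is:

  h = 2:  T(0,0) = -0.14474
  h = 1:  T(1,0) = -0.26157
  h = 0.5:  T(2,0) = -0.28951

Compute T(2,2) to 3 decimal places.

Richardson extrapolation on the trapezoidal column (denominator 4−1=3):
T(1,1) = -0.26157 + (-0.26157 − (-0.14474))/3 = -0.30051
T(2,1) = (4·(-0.28951) − (-0.26157)) / 3 = -0.29882
T(2,2) = (16·(-0.29882) − (-0.30051)) / 15 = -0.29871
(Column j=1 coincides with Simpson's rule on the same nodes.)

-0.299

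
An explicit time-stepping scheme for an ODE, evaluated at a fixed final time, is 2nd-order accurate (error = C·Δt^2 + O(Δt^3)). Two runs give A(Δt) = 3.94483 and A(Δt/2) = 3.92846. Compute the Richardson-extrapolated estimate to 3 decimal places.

3.923

The leading error scales as Δt^2; refining by a factor of 2 reduces it by 2^2 = 4.
Extrapolated value = (4·A(Δt/2) − A(Δt)) / (4 − 1)
= (4·3.92846 − 3.94483) / 3
= 11.76901 / 3 = 3.92300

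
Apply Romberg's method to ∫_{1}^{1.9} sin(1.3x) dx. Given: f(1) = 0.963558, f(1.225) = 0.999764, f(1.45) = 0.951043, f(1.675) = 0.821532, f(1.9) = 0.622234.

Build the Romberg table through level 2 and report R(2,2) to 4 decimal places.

0.8079

R(0,0) (trapezoid, 1 panel, h=0.9000): 0.713606
R(1,0) (trapezoid, 2 panels, h=0.4500): 0.784773
R(2,0) (trapezoid, 4 panels, h=0.2250): 0.802178
R(1,1) = 0.784773 + (0.784773 − 0.713606)/3 = 0.808495
R(2,1) = 0.802178 + (0.802178 − 0.784773)/3 = 0.807980
R(2,2) = 0.807980 + (0.807980 − 0.808495)/15 = 0.807946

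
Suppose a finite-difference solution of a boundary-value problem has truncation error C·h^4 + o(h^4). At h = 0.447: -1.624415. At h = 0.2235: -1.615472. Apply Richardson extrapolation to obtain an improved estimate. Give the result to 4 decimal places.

-1.6149

The leading error scales as h^4; refining by a factor of 2 reduces it by 2^4 = 16.
Extrapolated value = (16·A(h/2) − A(h)) / (16 − 1)
= (16·(-1.615472) − (-1.624415)) / 15
= -24.223137 / 15 = -1.614876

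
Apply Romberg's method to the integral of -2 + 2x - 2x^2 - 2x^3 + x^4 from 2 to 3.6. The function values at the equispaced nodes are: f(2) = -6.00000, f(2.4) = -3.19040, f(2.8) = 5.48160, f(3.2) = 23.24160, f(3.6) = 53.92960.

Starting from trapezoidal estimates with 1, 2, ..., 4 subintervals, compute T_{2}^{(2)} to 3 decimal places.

T_{0}^{(0)} (trapezoid, 1 panel, h=1.6000): 38.34368
T_{1}^{(0)} (trapezoid, 2 panels, h=0.8000): 23.55712
T_{2}^{(0)} (trapezoid, 4 panels, h=0.4000): 19.79904
T_{1}^{(1)} = 23.55712 + (23.55712 − 38.34368)/3 = 18.62827
T_{2}^{(1)} = 19.79904 + (19.79904 − 23.55712)/3 = 18.54635
T_{2}^{(2)} = 18.54635 + (18.54635 − 18.62827)/15 = 18.54089

18.541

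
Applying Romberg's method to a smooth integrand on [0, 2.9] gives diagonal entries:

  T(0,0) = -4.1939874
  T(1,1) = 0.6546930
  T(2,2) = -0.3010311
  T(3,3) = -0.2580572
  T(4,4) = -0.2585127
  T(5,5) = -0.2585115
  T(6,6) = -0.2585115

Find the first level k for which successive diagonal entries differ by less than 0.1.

|T(1,1) − T(0,0)| = 4.8486804 ≥ 0.1
|T(2,2) − T(1,1)| = 0.9557241 ≥ 0.1
|T(3,3) − T(2,2)| = 0.0429739 < 0.1

k = 3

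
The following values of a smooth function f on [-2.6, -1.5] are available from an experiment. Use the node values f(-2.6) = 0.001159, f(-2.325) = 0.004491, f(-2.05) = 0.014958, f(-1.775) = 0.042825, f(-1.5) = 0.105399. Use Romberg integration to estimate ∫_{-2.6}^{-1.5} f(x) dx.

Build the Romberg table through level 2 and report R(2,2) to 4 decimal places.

0.0298

R(0,0) (trapezoid, 1 panel, h=1.1000): 0.058607
R(1,0) (trapezoid, 2 panels, h=0.5500): 0.037530
R(2,0) (trapezoid, 4 panels, h=0.2750): 0.031777
R(1,1) = 0.037530 + (0.037530 − 0.058607)/3 = 0.030504
R(2,1) = 0.031777 + (0.031777 − 0.037530)/3 = 0.029859
R(2,2) = 0.029859 + (0.029859 − 0.030504)/15 = 0.029816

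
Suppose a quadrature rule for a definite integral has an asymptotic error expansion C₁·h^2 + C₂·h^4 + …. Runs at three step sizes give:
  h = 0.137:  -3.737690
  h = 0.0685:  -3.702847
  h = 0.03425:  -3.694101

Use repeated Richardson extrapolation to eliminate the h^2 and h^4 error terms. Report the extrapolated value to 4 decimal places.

First eliminate the h^2 term (factor 2^2 = 4):
  B₁ = (4·(-3.702847) − (-3.737690))/3 = -3.691233
  B₂ = (4·(-3.694101) − (-3.702847))/3 = -3.691186
Then eliminate the h^4 term (factor 2^4 = 16):
  (16·(-3.691186) − (-3.691233))/15 = -3.691183

-3.6912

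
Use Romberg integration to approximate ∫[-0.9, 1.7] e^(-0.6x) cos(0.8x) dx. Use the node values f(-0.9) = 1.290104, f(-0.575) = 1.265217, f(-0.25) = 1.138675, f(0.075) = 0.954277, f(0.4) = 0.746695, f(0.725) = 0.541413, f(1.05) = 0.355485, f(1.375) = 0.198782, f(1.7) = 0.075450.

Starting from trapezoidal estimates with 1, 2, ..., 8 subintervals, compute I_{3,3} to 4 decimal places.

1.9161

I_{0,0} (trapezoid, 1 panel, h=2.6000): 1.775220
I_{1,0} (trapezoid, 2 panels, h=1.3000): 1.858314
I_{2,0} (trapezoid, 4 panels, h=0.6500): 1.900361
I_{3,0} (trapezoid, 8 panels, h=0.3250): 1.912079
I_{1,1} = 1.858314 + (1.858314 − 1.775220)/3 = 1.886012
I_{2,1} = 1.900361 + (1.900361 − 1.858314)/3 = 1.914377
I_{3,1} = 1.912079 + (1.912079 − 1.900361)/3 = 1.915985
I_{2,2} = 1.914377 + (1.914377 − 1.886012)/15 = 1.916268
I_{3,2} = 1.915985 + (1.915985 − 1.914377)/15 = 1.916092
I_{3,3} = 1.916092 + (1.916092 − 1.916268)/63 = 1.916089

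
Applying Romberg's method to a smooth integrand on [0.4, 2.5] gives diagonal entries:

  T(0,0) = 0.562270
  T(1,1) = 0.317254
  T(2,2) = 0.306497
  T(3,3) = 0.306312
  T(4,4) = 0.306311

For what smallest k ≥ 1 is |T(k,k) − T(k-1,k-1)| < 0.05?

k = 2

|T(1,1) − T(0,0)| = 0.245016 ≥ 0.05
|T(2,2) − T(1,1)| = 0.010757 < 0.05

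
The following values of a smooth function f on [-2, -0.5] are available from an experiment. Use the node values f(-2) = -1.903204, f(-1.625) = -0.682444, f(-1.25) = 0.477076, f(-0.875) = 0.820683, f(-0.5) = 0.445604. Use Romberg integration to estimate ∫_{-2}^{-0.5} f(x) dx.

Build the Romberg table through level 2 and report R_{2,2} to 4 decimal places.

-0.0009

R_{0,0} (trapezoid, 1 panel, h=1.5000): -1.093200
R_{1,0} (trapezoid, 2 panels, h=0.7500): -0.188793
R_{2,0} (trapezoid, 4 panels, h=0.3750): -0.042557
R_{1,1} = -0.188793 + (-0.188793 − (-1.093200))/3 = 0.112676
R_{2,1} = -0.042557 + (-0.042557 − (-0.188793))/3 = 0.006188
R_{2,2} = 0.006188 + (0.006188 − 0.112676)/15 = -0.000911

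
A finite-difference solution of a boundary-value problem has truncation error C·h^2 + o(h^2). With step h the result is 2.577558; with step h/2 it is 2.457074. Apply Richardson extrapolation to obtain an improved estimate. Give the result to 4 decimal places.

The leading error scales as h^2; refining by a factor of 2 reduces it by 2^2 = 4.
Extrapolated value = (4·A(h/2) − A(h)) / (4 − 1)
= (4·2.457074 − 2.577558) / 3
= 7.250738 / 3 = 2.416913

2.4169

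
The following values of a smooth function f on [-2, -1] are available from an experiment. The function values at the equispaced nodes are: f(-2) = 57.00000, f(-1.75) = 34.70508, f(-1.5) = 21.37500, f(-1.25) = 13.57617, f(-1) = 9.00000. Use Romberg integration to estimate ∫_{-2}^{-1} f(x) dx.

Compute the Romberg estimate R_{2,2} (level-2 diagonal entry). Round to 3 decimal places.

25.150

R_{0,0} (trapezoid, 1 panel, h=1.0000): 33.00000
R_{1,0} (trapezoid, 2 panels, h=0.5000): 27.18750
R_{2,0} (trapezoid, 4 panels, h=0.2500): 25.66406
R_{1,1} = 27.18750 + (27.18750 − 33.00000)/3 = 25.25000
R_{2,1} = 25.66406 + (25.66406 − 27.18750)/3 = 25.15625
R_{2,2} = 25.15625 + (25.15625 − 25.25000)/15 = 25.15000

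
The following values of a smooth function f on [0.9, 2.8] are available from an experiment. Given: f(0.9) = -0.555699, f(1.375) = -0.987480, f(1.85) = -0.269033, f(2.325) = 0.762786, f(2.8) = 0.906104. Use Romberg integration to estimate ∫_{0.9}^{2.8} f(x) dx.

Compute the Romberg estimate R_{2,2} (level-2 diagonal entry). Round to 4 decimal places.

-0.1682

R_{0,0} (trapezoid, 1 panel, h=1.9000): 0.332885
R_{1,0} (trapezoid, 2 panels, h=0.9500): -0.089139
R_{2,0} (trapezoid, 4 panels, h=0.4750): -0.151299
R_{1,1} = -0.089139 + (-0.089139 − 0.332885)/3 = -0.229814
R_{2,1} = -0.151299 + (-0.151299 − (-0.089139))/3 = -0.172019
R_{2,2} = -0.172019 + (-0.172019 − (-0.229814))/15 = -0.168166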